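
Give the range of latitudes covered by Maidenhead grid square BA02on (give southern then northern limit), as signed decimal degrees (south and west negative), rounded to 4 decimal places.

Field B=1, A=0: +1·20° lon, +0·10° lat → SW at lon -160°, lat -90°.
Square 0, 2: +0·2° lon, +2·1° lat → SW at lon -160°, lat -88°.
Subsquare o=14, n=13: +14·0.0833333° lon, +13·0.0416667° lat → SW at lon -158.833°, lat -87.4583°.
Cell spans 0.0833333° lon × 0.0416667° lat.
south -87.4583, north -87.4167.

-87.4583, -87.4167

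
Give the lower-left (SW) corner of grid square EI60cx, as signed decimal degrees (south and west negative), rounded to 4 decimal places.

Field E=4, I=8: +4·20° lon, +8·10° lat → SW at lon -100°, lat -10°.
Square 6, 0: +6·2° lon, +0·1° lat → SW at lon -88°, lat -10°.
Subsquare c=2, x=23: +2·0.0833333° lon, +23·0.0416667° lat → SW at lon -87.8333°, lat -9.04167°.
latitude -9.0417, longitude -87.8333.

-9.0417, -87.8333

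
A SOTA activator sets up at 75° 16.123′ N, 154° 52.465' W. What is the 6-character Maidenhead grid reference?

BQ25ng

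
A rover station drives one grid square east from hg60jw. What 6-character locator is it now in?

Longitude subsquare j = 9; +1 → 10 = k.
The latitude characters are unchanged.

HG60kw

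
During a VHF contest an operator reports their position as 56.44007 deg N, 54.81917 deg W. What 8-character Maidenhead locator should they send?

Add 180° to longitude and 90° to latitude: 125.18083, 146.44007.
Field: lon ⌊125.18083/20⌋ = 6 → G; lat ⌊146.44007/10⌋ = 14 → O.
Square: lon ⌊5.18083/2⌋ = 2; lat ⌊6.44007/1⌋ = 6.
Subsquare: lon ⌊1.18083/0.0833333⌋ = 14 → o; lat ⌊0.44007/0.0416667⌋ = 10 → k.
Extended square: lon ⌊0.01416/0.00833333⌋ = 1; lat ⌊0.02340/0.00416667⌋ = 5.

GO26ok15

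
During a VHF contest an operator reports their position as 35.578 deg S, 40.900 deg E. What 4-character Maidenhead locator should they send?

Shift to the Maidenhead origin (180°W, 90°S): lon 220.90, lat 54.42.
Field: 220.90/20 → 11 → L, 54.42/10 → 5 → F; chars LF.
Square: 0.90/2 → 0, 4.42/1 → 4; chars 04.

LF04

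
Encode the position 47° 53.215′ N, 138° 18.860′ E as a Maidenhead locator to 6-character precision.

Offset from 180°W / 90°S: lon 318.3143°, lat 137.8869°.
Field: 318.3143/20 → 15 → P, 137.8869/10 → 13 → N; chars PN.
Square: 18.3143/2 → 9, 7.8869/1 → 7; chars 97.
Subsquare: 0.3143/0.0833333 → 3 → d, 0.8869/0.0416667 → 21 → v; chars dv.

PN97dv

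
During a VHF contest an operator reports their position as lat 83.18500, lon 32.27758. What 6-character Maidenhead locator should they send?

KR63de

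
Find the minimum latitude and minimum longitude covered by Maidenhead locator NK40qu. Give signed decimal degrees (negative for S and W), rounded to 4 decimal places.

Field N=13, K=10: +13·20° lon, +10·10° lat → SW at lon 80°, lat 10°.
Square 4, 0: +4·2° lon, +0·1° lat → SW at lon 88°, lat 10°.
Subsquare q=16, u=20: +16·0.0833333° lon, +20·0.0416667° lat → SW at lon 89.3333°, lat 10.8333°.
latitude 10.8333, longitude 89.3333.

10.8333, 89.3333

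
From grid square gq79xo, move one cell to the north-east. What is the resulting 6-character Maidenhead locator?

GQ89ap

Longitude subsquare x = 23; +1 → 24, wraps to 0 = a, carry into square.
Longitude square 7; +1 → 8.
Latitude subsquare o = 14; +1 → 15 = p.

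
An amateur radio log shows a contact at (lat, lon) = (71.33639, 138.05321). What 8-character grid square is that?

PQ91ai60

Shift to the Maidenhead origin (180°W, 90°S): lon 318.05321, lat 161.33639.
Field: 318.05321/20 → 15 → P, 161.33639/10 → 16 → Q; chars PQ.
Square: 18.05321/2 → 9, 1.33639/1 → 1; chars 91.
Subsquare: 0.05321/0.0833333 → 0 → a, 0.33639/0.0416667 → 8 → i; chars ai.
Extended square: 0.05321/0.00833333 → 6, 0.00306/0.00416667 → 0; chars 60.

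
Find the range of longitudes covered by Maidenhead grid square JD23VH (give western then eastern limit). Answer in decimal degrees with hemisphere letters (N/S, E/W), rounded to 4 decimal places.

5.7500° E, 5.8333° E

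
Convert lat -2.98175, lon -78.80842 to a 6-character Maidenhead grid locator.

FI07oa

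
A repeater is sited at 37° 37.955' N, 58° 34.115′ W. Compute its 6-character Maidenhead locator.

Add 180° to longitude and 90° to latitude: 121.4314, 127.6326.
Field (20°×10°, letters A–R): lon ⌊121.4314/20⌋ = 6 → G; lat ⌊127.6326/10⌋ = 12 → M.
Square (2°×1°, digits 0–9): lon ⌊1.4314/2⌋ = 0; lat ⌊7.6326/1⌋ = 7.
Subsquare (5′×2.5′, letters a–x): lon ⌊1.4314/0.0833333⌋ = 17 → r; lat ⌊0.6326/0.0416667⌋ = 15 → p.

GM07rp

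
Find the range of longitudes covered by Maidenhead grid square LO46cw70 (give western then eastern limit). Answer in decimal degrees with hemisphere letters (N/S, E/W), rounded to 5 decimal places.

Field L=11, O=14: +11·20° lon, +14·10° lat → SW at lon 40°, lat 50°.
Square 4, 6: +4·2° lon, +6·1° lat → SW at lon 48°, lat 56°.
Subsquare c=2, w=22: +2·0.0833333° lon, +22·0.0416667° lat → SW at lon 48.1667°, lat 56.9167°.
Extended square 7, 0: +7·0.00833333° lon, +0·0.00416667° lat → SW at lon 48.225°, lat 56.9167°.
Cell spans 0.00833333° lon × 0.00416667° lat.
west 48.22500° E, east 48.23333° E.

48.22500° E, 48.23333° E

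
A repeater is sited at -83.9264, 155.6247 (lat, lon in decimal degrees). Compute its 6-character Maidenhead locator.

QA76tb

Offset from 180°W / 90°S: lon 335.6247°, lat 6.0736°.
Field (20°×10°, letters A–R): lon ⌊335.6247/20⌋ = 16 → Q; lat ⌊6.0736/10⌋ = 0 → A.
Square (2°×1°, digits 0–9): lon ⌊15.6247/2⌋ = 7; lat ⌊6.0736/1⌋ = 6.
Subsquare (5′×2.5′, letters a–x): lon ⌊1.6247/0.0833333⌋ = 19 → t; lat ⌊0.0736/0.0416667⌋ = 1 → b.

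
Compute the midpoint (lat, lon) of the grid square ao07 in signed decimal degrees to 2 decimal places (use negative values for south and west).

57.50, -179.00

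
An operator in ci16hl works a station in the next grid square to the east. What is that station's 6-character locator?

Longitude subsquare h = 7; +1 → 8 = i.
The latitude characters are unchanged.

CI16il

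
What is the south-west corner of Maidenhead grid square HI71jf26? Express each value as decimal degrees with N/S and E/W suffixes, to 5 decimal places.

8.76667° S, 25.23333° W

Field H=7, I=8: +7·20° lon, +8·10° lat → SW at lon -40°, lat -10°.
Square 7, 1: +7·2° lon, +1·1° lat → SW at lon -26°, lat -9°.
Subsquare j=9, f=5: +9·0.0833333° lon, +5·0.0416667° lat → SW at lon -25.25°, lat -8.79167°.
Extended square 2, 6: +2·0.00833333° lon, +6·0.00416667° lat → SW at lon -25.2333°, lat -8.76667°.
latitude 8.76667° S, longitude 25.23333° W.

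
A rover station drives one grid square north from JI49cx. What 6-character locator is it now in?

JJ40ca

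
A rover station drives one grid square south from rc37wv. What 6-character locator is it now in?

Latitude subsquare v = 21; −1 → 20 = u.
The longitude characters are unchanged.

RC37wu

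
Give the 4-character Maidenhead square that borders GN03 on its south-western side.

FN92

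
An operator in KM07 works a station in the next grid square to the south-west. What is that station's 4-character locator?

JM96

Longitude square 0; −1 → -1, wraps to 9, carry into field.
Longitude field K = 10; −1 → 9 = J.
Latitude square 7; −1 → 6.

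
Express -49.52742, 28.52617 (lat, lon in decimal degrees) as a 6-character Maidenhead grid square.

KE40gl

Shift to the Maidenhead origin (180°W, 90°S): lon 208.5262, lat 40.4726.
Field: 208.5262/20 → 10 → K, 40.4726/10 → 4 → E; chars KE.
Square: 8.5262/2 → 4, 0.4726/1 → 0; chars 40.
Subsquare: 0.5262/0.0833333 → 6 → g, 0.4726/0.0416667 → 11 → l; chars gl.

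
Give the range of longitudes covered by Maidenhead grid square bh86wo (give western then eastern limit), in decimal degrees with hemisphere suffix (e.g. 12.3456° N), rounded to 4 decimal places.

142.1667° W, 142.0833° W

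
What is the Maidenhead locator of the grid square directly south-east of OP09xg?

Longitude subsquare x = 23; +1 → 24, wraps to 0 = a, carry into square.
Longitude square 0; +1 → 1.
Latitude subsquare g = 6; −1 → 5 = f.

OP19af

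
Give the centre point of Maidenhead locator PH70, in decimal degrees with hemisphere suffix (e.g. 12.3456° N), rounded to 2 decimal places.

Field P=15, H=7: +15·20° lon, +7·10° lat → SW at lon 120°, lat -20°.
Square 7, 0: +7·2° lon, +0·1° lat → SW at lon 134°, lat -20°.
Cell spans 2° lon × 1° lat. Centre is SW corner plus half of each.
latitude 19.50° S, longitude 135.00° E.

19.50° S, 135.00° E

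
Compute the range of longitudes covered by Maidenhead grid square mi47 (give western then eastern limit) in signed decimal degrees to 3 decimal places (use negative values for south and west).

68.000, 70.000

Field M=12, I=8: +12·20° lon, +8·10° lat → SW at lon 60°, lat -10°.
Square 4, 7: +4·2° lon, +7·1° lat → SW at lon 68°, lat -3°.
Cell spans 2° lon × 1° lat.
west 68.000, east 70.000.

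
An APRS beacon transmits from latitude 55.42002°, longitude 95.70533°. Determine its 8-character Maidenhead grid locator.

NO75uk40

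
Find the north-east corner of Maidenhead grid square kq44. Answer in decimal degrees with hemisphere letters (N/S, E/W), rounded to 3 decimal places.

75.000° N, 30.000° E

Field K=10, Q=16: +10·20° lon, +16·10° lat → SW at lon 20°, lat 70°.
Square 4, 4: +4·2° lon, +4·1° lat → SW at lon 28°, lat 74°.
Cell spans 2° lon × 1° lat. NE corner is SW corner plus one full cell.
latitude 75.000° N, longitude 30.000° E.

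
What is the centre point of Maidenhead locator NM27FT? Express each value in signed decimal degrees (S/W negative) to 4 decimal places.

Field N=13, M=12: +13·20° lon, +12·10° lat → SW at lon 80°, lat 30°.
Square 2, 7: +2·2° lon, +7·1° lat → SW at lon 84°, lat 37°.
Subsquare f=5, t=19: +5·0.0833333° lon, +19·0.0416667° lat → SW at lon 84.4167°, lat 37.7917°.
Cell spans 0.0833333° lon × 0.0416667° lat. Centre is SW corner plus half of each.
latitude 37.8125, longitude 84.4583.

37.8125, 84.4583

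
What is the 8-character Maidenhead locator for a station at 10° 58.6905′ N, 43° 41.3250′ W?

Add 180° to longitude and 90° to latitude: 136.31125, 100.97817.
Field (20°×10°, letters A–R): 136.31125/20 → 6 → G, 100.97817/10 → 10 → K; chars GK.
Square (2°×1°, digits 0–9): 16.31125/2 → 8, 0.97817/1 → 0; chars 80.
Subsquare (5′×2.5′, letters a–x): 0.31125/0.0833333 → 3 → d, 0.97817/0.0416667 → 23 → x; chars dx.
Extended square (30″×15″, digits 0–9): 0.06125/0.00833333 → 7, 0.01984/0.00416667 → 4; chars 74.

GK80dx74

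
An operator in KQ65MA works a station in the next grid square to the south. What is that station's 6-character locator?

KQ64mx

Latitude subsquare a = 0; −1 → -1, wraps to 23 = x, carry into square.
Latitude square 5; −1 → 4.
The longitude characters are unchanged.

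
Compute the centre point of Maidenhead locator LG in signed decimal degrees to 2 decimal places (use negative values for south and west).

-25.00, 50.00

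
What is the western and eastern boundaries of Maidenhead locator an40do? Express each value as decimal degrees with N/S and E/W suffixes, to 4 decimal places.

171.7500° W, 171.6667° W

Field A=0, N=13: +0·20° lon, +13·10° lat → SW at lon -180°, lat 40°.
Square 4, 0: +4·2° lon, +0·1° lat → SW at lon -172°, lat 40°.
Subsquare d=3, o=14: +3·0.0833333° lon, +14·0.0416667° lat → SW at lon -171.75°, lat 40.5833°.
Cell spans 0.0833333° lon × 0.0416667° lat.
west 171.7500° W, east 171.6667° W.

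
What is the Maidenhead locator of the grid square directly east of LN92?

MN02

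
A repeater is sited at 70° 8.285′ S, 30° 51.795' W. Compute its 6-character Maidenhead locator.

Shift to the Maidenhead origin (180°W, 90°S): lon 149.1368, lat 19.8619.
Field (20°×10°, letters A–R): lon ⌊149.1368/20⌋ = 7 → H; lat ⌊19.8619/10⌋ = 1 → B.
Square (2°×1°, digits 0–9): lon ⌊9.1368/2⌋ = 4; lat ⌊9.8619/1⌋ = 9.
Subsquare (5′×2.5′, letters a–x): lon ⌊1.1368/0.0833333⌋ = 13 → n; lat ⌊0.8619/0.0416667⌋ = 20 → u.

HB49nu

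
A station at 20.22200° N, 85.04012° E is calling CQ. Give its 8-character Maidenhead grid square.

Shift to the Maidenhead origin (180°W, 90°S): lon 265.04012, lat 110.22200.
Field: 265.04012/20 → 13 → N, 110.22200/10 → 11 → L; chars NL.
Square: 5.04012/2 → 2, 0.22200/1 → 0; chars 20.
Subsquare: 1.04012/0.0833333 → 12 → m, 0.22200/0.0416667 → 5 → f; chars mf.
Extended square: 0.04012/0.00833333 → 4, 0.01367/0.00416667 → 3; chars 43.

NL20mf43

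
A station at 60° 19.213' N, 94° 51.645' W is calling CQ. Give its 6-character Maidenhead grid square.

EP20nh

Shift to the Maidenhead origin (180°W, 90°S): lon 85.1393, lat 150.3202.
Field: 85.1393/20 → 4 → E, 150.3202/10 → 15 → P; chars EP.
Square: 5.1393/2 → 2, 0.3202/1 → 0; chars 20.
Subsquare: 1.1393/0.0833333 → 13 → n, 0.3202/0.0416667 → 7 → h; chars nh.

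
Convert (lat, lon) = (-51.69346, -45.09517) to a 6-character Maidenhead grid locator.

Offset from 180°W / 90°S: lon 134.9048°, lat 38.3065°.
Field: 134.9048/20 → 6 → G, 38.3065/10 → 3 → D; chars GD.
Square: 14.9048/2 → 7, 8.3065/1 → 8; chars 78.
Subsquare: 0.9048/0.0833333 → 10 → k, 0.3065/0.0416667 → 7 → h; chars kh.

GD78kh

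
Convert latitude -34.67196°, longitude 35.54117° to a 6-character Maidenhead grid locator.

KF75sh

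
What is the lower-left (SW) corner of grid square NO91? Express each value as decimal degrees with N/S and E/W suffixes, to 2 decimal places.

51.00° N, 98.00° E

Field N=13, O=14: +13·20° lon, +14·10° lat → SW at lon 80°, lat 50°.
Square 9, 1: +9·2° lon, +1·1° lat → SW at lon 98°, lat 51°.
latitude 51.00° N, longitude 98.00° E.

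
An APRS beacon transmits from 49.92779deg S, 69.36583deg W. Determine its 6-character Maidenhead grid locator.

FE50hb

Add 180° to longitude and 90° to latitude: 110.6342, 40.0722.
Field: lon ⌊110.6342/20⌋ = 5 → F; lat ⌊40.0722/10⌋ = 4 → E.
Square: lon ⌊10.6342/2⌋ = 5; lat ⌊0.0722/1⌋ = 0.
Subsquare: lon ⌊0.6342/0.0833333⌋ = 7 → h; lat ⌊0.0722/0.0416667⌋ = 1 → b.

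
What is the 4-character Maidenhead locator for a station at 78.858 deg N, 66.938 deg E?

MQ38

Shift to the Maidenhead origin (180°W, 90°S): lon 246.94, lat 168.86.
Field: 246.94/20 → 12 → M, 168.86/10 → 16 → Q; chars MQ.
Square: 6.94/2 → 3, 8.86/1 → 8; chars 38.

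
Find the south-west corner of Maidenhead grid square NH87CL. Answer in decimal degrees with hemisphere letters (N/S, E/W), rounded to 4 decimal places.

12.5417° S, 96.1667° E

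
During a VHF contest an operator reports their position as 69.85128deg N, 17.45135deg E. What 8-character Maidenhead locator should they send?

JP89ru44

Add 180° to longitude and 90° to latitude: 197.45135, 159.85128.
Field: 197.45135/20 → 9 → J, 159.85128/10 → 15 → P; chars JP.
Square: 17.45135/2 → 8, 9.85128/1 → 9; chars 89.
Subsquare: 1.45135/0.0833333 → 17 → r, 0.85128/0.0416667 → 20 → u; chars ru.
Extended square: 0.03468/0.00833333 → 4, 0.01795/0.00416667 → 4; chars 44.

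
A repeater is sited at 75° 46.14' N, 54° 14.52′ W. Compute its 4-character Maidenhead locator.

GQ25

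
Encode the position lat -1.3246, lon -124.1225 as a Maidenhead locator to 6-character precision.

Add 180° to longitude and 90° to latitude: 55.8775, 88.6754.
Field: 55.8775/20 → 2 → C, 88.6754/10 → 8 → I; chars CI.
Square: 15.8775/2 → 7, 8.6754/1 → 8; chars 78.
Subsquare: 1.8775/0.0833333 → 22 → w, 0.6754/0.0416667 → 16 → q; chars wq.

CI78wq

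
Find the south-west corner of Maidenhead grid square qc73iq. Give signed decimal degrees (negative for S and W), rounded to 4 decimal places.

-66.3333, 154.6667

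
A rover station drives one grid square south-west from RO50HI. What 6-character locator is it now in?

RO50gh

Longitude subsquare h = 7; −1 → 6 = g.
Latitude subsquare i = 8; −1 → 7 = h.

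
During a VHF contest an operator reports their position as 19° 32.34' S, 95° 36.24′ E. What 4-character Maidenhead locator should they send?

NH70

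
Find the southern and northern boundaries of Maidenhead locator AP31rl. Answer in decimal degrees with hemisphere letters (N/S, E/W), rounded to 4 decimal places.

Field A=0, P=15: +0·20° lon, +15·10° lat → SW at lon -180°, lat 60°.
Square 3, 1: +3·2° lon, +1·1° lat → SW at lon -174°, lat 61°.
Subsquare r=17, l=11: +17·0.0833333° lon, +11·0.0416667° lat → SW at lon -172.583°, lat 61.4583°.
Cell spans 0.0833333° lon × 0.0416667° lat.
south 61.4583° N, north 61.5000° N.

61.4583° N, 61.5000° N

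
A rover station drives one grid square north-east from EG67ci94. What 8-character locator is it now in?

EG67di05

Longitude extended square 9; +1 → 10, wraps to 0, carry into subsquare.
Longitude subsquare c = 2; +1 → 3 = d.
Latitude extended square 4; +1 → 5.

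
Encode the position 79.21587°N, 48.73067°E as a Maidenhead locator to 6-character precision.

Add 180° to longitude and 90° to latitude: 228.7307, 169.2159.
Field: lon ⌊228.7307/20⌋ = 11 → L; lat ⌊169.2159/10⌋ = 16 → Q.
Square: lon ⌊8.7307/2⌋ = 4; lat ⌊9.2159/1⌋ = 9.
Subsquare: lon ⌊0.7307/0.0833333⌋ = 8 → i; lat ⌊0.2159/0.0416667⌋ = 5 → f.

LQ49if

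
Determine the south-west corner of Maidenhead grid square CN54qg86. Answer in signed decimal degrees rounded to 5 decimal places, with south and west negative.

Field C=2, N=13: +2·20° lon, +13·10° lat → SW at lon -140°, lat 40°.
Square 5, 4: +5·2° lon, +4·1° lat → SW at lon -130°, lat 44°.
Subsquare q=16, g=6: +16·0.0833333° lon, +6·0.0416667° lat → SW at lon -128.667°, lat 44.25°.
Extended square 8, 6: +8·0.00833333° lon, +6·0.00416667° lat → SW at lon -128.6°, lat 44.275°.
latitude 44.27500, longitude -128.60000.

44.27500, -128.60000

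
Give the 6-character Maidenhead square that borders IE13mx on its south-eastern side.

IE13nw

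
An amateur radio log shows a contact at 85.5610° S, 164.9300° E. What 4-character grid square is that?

RA24

Shift to the Maidenhead origin (180°W, 90°S): lon 344.93, lat 4.44.
Field: 344.93/20 → 17 → R, 4.44/10 → 0 → A; chars RA.
Square: 4.93/2 → 2, 4.44/1 → 4; chars 24.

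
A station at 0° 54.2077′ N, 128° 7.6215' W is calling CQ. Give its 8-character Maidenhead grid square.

CJ50wv46

Shift to the Maidenhead origin (180°W, 90°S): lon 51.87297, lat 90.90346.
Field (20°×10°, letters A–R): lon ⌊51.87297/20⌋ = 2 → C; lat ⌊90.90346/10⌋ = 9 → J.
Square (2°×1°, digits 0–9): lon ⌊11.87297/2⌋ = 5; lat ⌊0.90346/1⌋ = 0.
Subsquare (5′×2.5′, letters a–x): lon ⌊1.87297/0.0833333⌋ = 22 → w; lat ⌊0.90346/0.0416667⌋ = 21 → v.
Extended square (30″×15″, digits 0–9): lon ⌊0.03964/0.00833333⌋ = 4; lat ⌊0.02846/0.00416667⌋ = 6.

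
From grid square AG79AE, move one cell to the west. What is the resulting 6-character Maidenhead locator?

AG69xe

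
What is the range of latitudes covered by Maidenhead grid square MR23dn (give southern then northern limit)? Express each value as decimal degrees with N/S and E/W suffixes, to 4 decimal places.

83.5417° N, 83.5833° N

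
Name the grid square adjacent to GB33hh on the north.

GB33hi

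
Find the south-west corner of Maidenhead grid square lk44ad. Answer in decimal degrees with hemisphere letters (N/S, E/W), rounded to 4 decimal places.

14.1250° N, 48.0000° E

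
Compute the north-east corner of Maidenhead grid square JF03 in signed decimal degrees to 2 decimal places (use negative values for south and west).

-36.00, 2.00

Field J=9, F=5: +9·20° lon, +5·10° lat → SW at lon 0°, lat -40°.
Square 0, 3: +0·2° lon, +3·1° lat → SW at lon 0°, lat -37°.
Cell spans 2° lon × 1° lat. NE corner is SW corner plus one full cell.
latitude -36.00, longitude 2.00.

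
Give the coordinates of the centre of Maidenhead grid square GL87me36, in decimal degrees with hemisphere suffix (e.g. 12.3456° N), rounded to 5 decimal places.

27.19375° N, 42.97083° W

Field G=6, L=11: +6·20° lon, +11·10° lat → SW at lon -60°, lat 20°.
Square 8, 7: +8·2° lon, +7·1° lat → SW at lon -44°, lat 27°.
Subsquare m=12, e=4: +12·0.0833333° lon, +4·0.0416667° lat → SW at lon -43°, lat 27.1667°.
Extended square 3, 6: +3·0.00833333° lon, +6·0.00416667° lat → SW at lon -42.975°, lat 27.1917°.
Cell spans 0.00833333° lon × 0.00416667° lat. Centre is SW corner plus half of each.
latitude 27.19375° N, longitude 42.97083° W.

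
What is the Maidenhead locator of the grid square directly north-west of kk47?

KK38

Longitude square 4; −1 → 3.
Latitude square 7; +1 → 8.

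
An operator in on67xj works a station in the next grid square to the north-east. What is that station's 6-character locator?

Longitude subsquare x = 23; +1 → 24, wraps to 0 = a, carry into square.
Longitude square 6; +1 → 7.
Latitude subsquare j = 9; +1 → 10 = k.

ON77ak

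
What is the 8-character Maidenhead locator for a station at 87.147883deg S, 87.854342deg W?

EA62bu74

Add 180° to longitude and 90° to latitude: 92.14566, 2.85212.
Field (20°×10°, letters A–R): lon ⌊92.14566/20⌋ = 4 → E; lat ⌊2.85212/10⌋ = 0 → A.
Square (2°×1°, digits 0–9): lon ⌊12.14566/2⌋ = 6; lat ⌊2.85212/1⌋ = 2.
Subsquare (5′×2.5′, letters a–x): lon ⌊0.14566/0.0833333⌋ = 1 → b; lat ⌊0.85212/0.0416667⌋ = 20 → u.
Extended square (30″×15″, digits 0–9): lon ⌊0.06232/0.00833333⌋ = 7; lat ⌊0.01878/0.00416667⌋ = 4.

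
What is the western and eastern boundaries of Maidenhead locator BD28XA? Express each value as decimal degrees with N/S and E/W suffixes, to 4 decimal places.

Field B=1, D=3: +1·20° lon, +3·10° lat → SW at lon -160°, lat -60°.
Square 2, 8: +2·2° lon, +8·1° lat → SW at lon -156°, lat -52°.
Subsquare x=23, a=0: +23·0.0833333° lon, +0·0.0416667° lat → SW at lon -154.083°, lat -52°.
Cell spans 0.0833333° lon × 0.0416667° lat.
west 154.0833° W, east 154.0000° W.

154.0833° W, 154.0000° W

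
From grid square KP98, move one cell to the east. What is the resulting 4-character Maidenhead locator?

Longitude square 9; +1 → 10, wraps to 0, carry into field.
Longitude field K = 10; +1 → 11 = L.
The latitude characters are unchanged.

LP08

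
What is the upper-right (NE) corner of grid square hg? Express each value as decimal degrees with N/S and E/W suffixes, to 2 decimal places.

20.00° S, 20.00° W

Field H=7, G=6: +7·20° lon, +6·10° lat → SW at lon -40°, lat -30°.
Cell spans 20° lon × 10° lat. NE corner is SW corner plus one full cell.
latitude 20.00° S, longitude 20.00° W.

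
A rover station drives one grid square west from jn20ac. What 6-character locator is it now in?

JN10xc

Longitude subsquare a = 0; −1 → -1, wraps to 23 = x, carry into square.
Longitude square 2; −1 → 1.
The latitude characters are unchanged.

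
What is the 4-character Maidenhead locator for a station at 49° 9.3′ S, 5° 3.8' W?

IE70

Add 180° to longitude and 90° to latitude: 174.94, 40.84.
Field (20°×10°, letters A–R): 174.94/20 → 8 → I, 40.84/10 → 4 → E; chars IE.
Square (2°×1°, digits 0–9): 14.94/2 → 7, 0.84/1 → 0; chars 70.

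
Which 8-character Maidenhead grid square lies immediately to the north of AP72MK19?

Latitude extended square 9; +1 → 10, wraps to 0, carry into subsquare.
Latitude subsquare k = 10; +1 → 11 = l.
The longitude characters are unchanged.

AP72ml10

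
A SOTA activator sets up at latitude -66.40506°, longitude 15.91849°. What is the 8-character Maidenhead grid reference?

JC73xo02

Add 180° to longitude and 90° to latitude: 195.91849, 23.59494.
Field: 195.91849/20 → 9 → J, 23.59494/10 → 2 → C; chars JC.
Square: 15.91849/2 → 7, 3.59494/1 → 3; chars 73.
Subsquare: 1.91849/0.0833333 → 23 → x, 0.59494/0.0416667 → 14 → o; chars xo.
Extended square: 0.00182/0.00833333 → 0, 0.01161/0.00416667 → 2; chars 02.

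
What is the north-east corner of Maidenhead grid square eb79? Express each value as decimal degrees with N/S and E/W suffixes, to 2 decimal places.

Field E=4, B=1: +4·20° lon, +1·10° lat → SW at lon -100°, lat -80°.
Square 7, 9: +7·2° lon, +9·1° lat → SW at lon -86°, lat -71°.
Cell spans 2° lon × 1° lat. NE corner is SW corner plus one full cell.
latitude 70.00° S, longitude 84.00° W.

70.00° S, 84.00° W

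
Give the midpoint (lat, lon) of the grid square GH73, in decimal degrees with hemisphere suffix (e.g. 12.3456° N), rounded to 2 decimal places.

Field G=6, H=7: +6·20° lon, +7·10° lat → SW at lon -60°, lat -20°.
Square 7, 3: +7·2° lon, +3·1° lat → SW at lon -46°, lat -17°.
Cell spans 2° lon × 1° lat. Centre is SW corner plus half of each.
latitude 16.50° S, longitude 45.00° W.

16.50° S, 45.00° W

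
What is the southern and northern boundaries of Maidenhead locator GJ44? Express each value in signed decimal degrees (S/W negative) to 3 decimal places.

4.000, 5.000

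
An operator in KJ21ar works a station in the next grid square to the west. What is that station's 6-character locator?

Longitude subsquare a = 0; −1 → -1, wraps to 23 = x, carry into square.
Longitude square 2; −1 → 1.
The latitude characters are unchanged.

KJ11xr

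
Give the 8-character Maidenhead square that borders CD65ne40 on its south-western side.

Longitude extended square 4; −1 → 3.
Latitude extended square 0; −1 → -1, wraps to 9, carry into subsquare.
Latitude subsquare e = 4; −1 → 3 = d.

CD65nd39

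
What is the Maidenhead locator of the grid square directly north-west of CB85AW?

CB75xx

Longitude subsquare a = 0; −1 → -1, wraps to 23 = x, carry into square.
Longitude square 8; −1 → 7.
Latitude subsquare w = 22; +1 → 23 = x.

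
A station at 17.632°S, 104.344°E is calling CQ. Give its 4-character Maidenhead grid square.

Add 180° to longitude and 90° to latitude: 284.34, 72.37.
Field: lon ⌊284.34/20⌋ = 14 → O; lat ⌊72.37/10⌋ = 7 → H.
Square: lon ⌊4.34/2⌋ = 2; lat ⌊2.37/1⌋ = 2.

OH22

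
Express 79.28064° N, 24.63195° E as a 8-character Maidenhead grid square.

KQ29hg57

Add 180° to longitude and 90° to latitude: 204.63195, 169.28064.
Field: lon ⌊204.63195/20⌋ = 10 → K; lat ⌊169.28064/10⌋ = 16 → Q.
Square: lon ⌊4.63195/2⌋ = 2; lat ⌊9.28064/1⌋ = 9.
Subsquare: lon ⌊0.63195/0.0833333⌋ = 7 → h; lat ⌊0.28064/0.0416667⌋ = 6 → g.
Extended square: lon ⌊0.04862/0.00833333⌋ = 5; lat ⌊0.03064/0.00416667⌋ = 7.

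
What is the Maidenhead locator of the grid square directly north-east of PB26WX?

Longitude subsquare w = 22; +1 → 23 = x.
Latitude subsquare x = 23; +1 → 24, wraps to 0 = a, carry into square.
Latitude square 6; +1 → 7.

PB27xa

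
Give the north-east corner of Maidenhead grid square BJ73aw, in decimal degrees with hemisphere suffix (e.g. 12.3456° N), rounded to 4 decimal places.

Field B=1, J=9: +1·20° lon, +9·10° lat → SW at lon -160°, lat 0°.
Square 7, 3: +7·2° lon, +3·1° lat → SW at lon -146°, lat 3°.
Subsquare a=0, w=22: +0·0.0833333° lon, +22·0.0416667° lat → SW at lon -146°, lat 3.91667°.
Cell spans 0.0833333° lon × 0.0416667° lat. NE corner is SW corner plus one full cell.
latitude 3.9583° N, longitude 145.9167° W.

3.9583° N, 145.9167° W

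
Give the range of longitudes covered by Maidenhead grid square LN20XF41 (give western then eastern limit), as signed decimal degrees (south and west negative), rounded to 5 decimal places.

45.95000, 45.95833

Field L=11, N=13: +11·20° lon, +13·10° lat → SW at lon 40°, lat 40°.
Square 2, 0: +2·2° lon, +0·1° lat → SW at lon 44°, lat 40°.
Subsquare x=23, f=5: +23·0.0833333° lon, +5·0.0416667° lat → SW at lon 45.9167°, lat 40.2083°.
Extended square 4, 1: +4·0.00833333° lon, +1·0.00416667° lat → SW at lon 45.95°, lat 40.2125°.
Cell spans 0.00833333° lon × 0.00416667° lat.
west 45.95000, east 45.95833.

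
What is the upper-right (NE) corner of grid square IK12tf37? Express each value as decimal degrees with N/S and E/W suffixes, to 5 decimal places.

Field I=8, K=10: +8·20° lon, +10·10° lat → SW at lon -20°, lat 10°.
Square 1, 2: +1·2° lon, +2·1° lat → SW at lon -18°, lat 12°.
Subsquare t=19, f=5: +19·0.0833333° lon, +5·0.0416667° lat → SW at lon -16.4167°, lat 12.2083°.
Extended square 3, 7: +3·0.00833333° lon, +7·0.00416667° lat → SW at lon -16.3917°, lat 12.2375°.
Cell spans 0.00833333° lon × 0.00416667° lat. NE corner is SW corner plus one full cell.
latitude 12.24167° N, longitude 16.38333° W.

12.24167° N, 16.38333° W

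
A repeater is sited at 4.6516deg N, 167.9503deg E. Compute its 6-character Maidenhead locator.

RJ34xp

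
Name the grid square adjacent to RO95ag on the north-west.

Longitude subsquare a = 0; −1 → -1, wraps to 23 = x, carry into square.
Longitude square 9; −1 → 8.
Latitude subsquare g = 6; +1 → 7 = h.

RO85xh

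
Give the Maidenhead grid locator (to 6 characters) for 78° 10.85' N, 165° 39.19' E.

Add 180° to longitude and 90° to latitude: 345.6532, 168.1808.
Field: lon ⌊345.6532/20⌋ = 17 → R; lat ⌊168.1808/10⌋ = 16 → Q.
Square: lon ⌊5.6532/2⌋ = 2; lat ⌊8.1808/1⌋ = 8.
Subsquare: lon ⌊1.6532/0.0833333⌋ = 19 → t; lat ⌊0.1808/0.0416667⌋ = 4 → e.

RQ28te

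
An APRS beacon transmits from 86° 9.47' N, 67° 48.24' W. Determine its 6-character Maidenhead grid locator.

FR66cd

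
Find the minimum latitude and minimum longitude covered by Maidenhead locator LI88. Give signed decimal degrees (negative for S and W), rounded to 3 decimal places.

-2.000, 56.000

Field L=11, I=8: +11·20° lon, +8·10° lat → SW at lon 40°, lat -10°.
Square 8, 8: +8·2° lon, +8·1° lat → SW at lon 56°, lat -2°.
latitude -2.000, longitude 56.000.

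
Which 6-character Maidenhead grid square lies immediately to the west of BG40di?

BG40ci

Longitude subsquare d = 3; −1 → 2 = c.
The latitude characters are unchanged.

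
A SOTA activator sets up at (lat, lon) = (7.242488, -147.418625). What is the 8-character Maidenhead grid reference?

Add 180° to longitude and 90° to latitude: 32.58138, 97.24249.
Field: lon ⌊32.58138/20⌋ = 1 → B; lat ⌊97.24249/10⌋ = 9 → J.
Square: lon ⌊12.58138/2⌋ = 6; lat ⌊7.24249/1⌋ = 7.
Subsquare: lon ⌊0.58138/0.0833333⌋ = 6 → g; lat ⌊0.24249/0.0416667⌋ = 5 → f.
Extended square: lon ⌊0.08138/0.00833333⌋ = 9; lat ⌊0.03415/0.00416667⌋ = 8.

BJ67gf98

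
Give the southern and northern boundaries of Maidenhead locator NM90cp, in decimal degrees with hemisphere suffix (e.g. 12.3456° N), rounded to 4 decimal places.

30.6250° N, 30.6667° N

Field N=13, M=12: +13·20° lon, +12·10° lat → SW at lon 80°, lat 30°.
Square 9, 0: +9·2° lon, +0·1° lat → SW at lon 98°, lat 30°.
Subsquare c=2, p=15: +2·0.0833333° lon, +15·0.0416667° lat → SW at lon 98.1667°, lat 30.625°.
Cell spans 0.0833333° lon × 0.0416667° lat.
south 30.6250° N, north 30.6667° N.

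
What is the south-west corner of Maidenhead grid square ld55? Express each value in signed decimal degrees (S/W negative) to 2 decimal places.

-55.00, 50.00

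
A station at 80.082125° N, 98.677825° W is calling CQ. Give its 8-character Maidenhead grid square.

Offset from 180°W / 90°S: lon 81.32218°, lat 170.08213°.
Field (20°×10°, letters A–R): lon ⌊81.32218/20⌋ = 4 → E; lat ⌊170.08213/10⌋ = 17 → R.
Square (2°×1°, digits 0–9): lon ⌊1.32218/2⌋ = 0; lat ⌊0.08213/1⌋ = 0.
Subsquare (5′×2.5′, letters a–x): lon ⌊1.32218/0.0833333⌋ = 15 → p; lat ⌊0.08213/0.0416667⌋ = 1 → b.
Extended square (30″×15″, digits 0–9): lon ⌊0.07218/0.00833333⌋ = 8; lat ⌊0.04046/0.00416667⌋ = 9.

ER00pb89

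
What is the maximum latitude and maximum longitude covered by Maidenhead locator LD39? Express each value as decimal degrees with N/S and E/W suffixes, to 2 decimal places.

Field L=11, D=3: +11·20° lon, +3·10° lat → SW at lon 40°, lat -60°.
Square 3, 9: +3·2° lon, +9·1° lat → SW at lon 46°, lat -51°.
Cell spans 2° lon × 1° lat. NE corner is SW corner plus one full cell.
latitude 50.00° S, longitude 48.00° E.

50.00° S, 48.00° E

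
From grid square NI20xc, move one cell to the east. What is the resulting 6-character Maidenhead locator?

NI30ac

Longitude subsquare x = 23; +1 → 24, wraps to 0 = a, carry into square.
Longitude square 2; +1 → 3.
The latitude characters are unchanged.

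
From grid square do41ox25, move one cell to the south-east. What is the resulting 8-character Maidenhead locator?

Longitude extended square 2; +1 → 3.
Latitude extended square 5; −1 → 4.

DO41ox34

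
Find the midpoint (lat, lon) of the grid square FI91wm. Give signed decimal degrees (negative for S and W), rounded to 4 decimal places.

-8.4792, -60.1250

Field F=5, I=8: +5·20° lon, +8·10° lat → SW at lon -80°, lat -10°.
Square 9, 1: +9·2° lon, +1·1° lat → SW at lon -62°, lat -9°.
Subsquare w=22, m=12: +22·0.0833333° lon, +12·0.0416667° lat → SW at lon -60.1667°, lat -8.5°.
Cell spans 0.0833333° lon × 0.0416667° lat. Centre is SW corner plus half of each.
latitude -8.4792, longitude -60.1250.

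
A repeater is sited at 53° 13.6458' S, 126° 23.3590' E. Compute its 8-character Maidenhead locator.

PD36es65

Shift to the Maidenhead origin (180°W, 90°S): lon 306.38932, lat 36.77257.
Field: lon ⌊306.38932/20⌋ = 15 → P; lat ⌊36.77257/10⌋ = 3 → D.
Square: lon ⌊6.38932/2⌋ = 3; lat ⌊6.77257/1⌋ = 6.
Subsquare: lon ⌊0.38932/0.0833333⌋ = 4 → e; lat ⌊0.77257/0.0416667⌋ = 18 → s.
Extended square: lon ⌊0.05598/0.00833333⌋ = 6; lat ⌊0.02257/0.00416667⌋ = 5.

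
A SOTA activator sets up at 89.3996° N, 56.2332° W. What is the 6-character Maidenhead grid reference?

GR19vj

Add 180° to longitude and 90° to latitude: 123.7668, 179.3996.
Field: lon ⌊123.7668/20⌋ = 6 → G; lat ⌊179.3996/10⌋ = 17 → R.
Square: lon ⌊3.7668/2⌋ = 1; lat ⌊9.3996/1⌋ = 9.
Subsquare: lon ⌊1.7668/0.0833333⌋ = 21 → v; lat ⌊0.3996/0.0416667⌋ = 9 → j.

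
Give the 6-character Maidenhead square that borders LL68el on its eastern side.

Longitude subsquare e = 4; +1 → 5 = f.
The latitude characters are unchanged.

LL68fl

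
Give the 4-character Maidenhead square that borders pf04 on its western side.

OF94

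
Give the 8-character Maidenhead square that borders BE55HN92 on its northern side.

BE55hn93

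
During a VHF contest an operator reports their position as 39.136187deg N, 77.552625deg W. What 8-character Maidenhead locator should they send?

Offset from 180°W / 90°S: lon 102.44737°, lat 129.13619°.
Field: 102.44737/20 → 5 → F, 129.13619/10 → 12 → M; chars FM.
Square: 2.44737/2 → 1, 9.13619/1 → 9; chars 19.
Subsquare: 0.44737/0.0833333 → 5 → f, 0.13619/0.0416667 → 3 → d; chars fd.
Extended square: 0.03071/0.00833333 → 3, 0.01119/0.00416667 → 2; chars 32.

FM19fd32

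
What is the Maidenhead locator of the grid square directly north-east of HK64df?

Longitude subsquare d = 3; +1 → 4 = e.
Latitude subsquare f = 5; +1 → 6 = g.

HK64eg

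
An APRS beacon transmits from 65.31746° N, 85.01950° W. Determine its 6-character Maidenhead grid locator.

Offset from 180°W / 90°S: lon 94.9805°, lat 155.3175°.
Field: lon ⌊94.9805/20⌋ = 4 → E; lat ⌊155.3175/10⌋ = 15 → P.
Square: lon ⌊14.9805/2⌋ = 7; lat ⌊5.3175/1⌋ = 5.
Subsquare: lon ⌊0.9805/0.0833333⌋ = 11 → l; lat ⌊0.3175/0.0416667⌋ = 7 → h.

EP75lh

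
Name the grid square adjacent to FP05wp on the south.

FP05wo

Latitude subsquare p = 15; −1 → 14 = o.
The longitude characters are unchanged.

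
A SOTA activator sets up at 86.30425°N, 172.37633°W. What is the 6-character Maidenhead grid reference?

Offset from 180°W / 90°S: lon 7.6237°, lat 176.3042°.
Field: 7.6237/20 → 0 → A, 176.3042/10 → 17 → R; chars AR.
Square: 7.6237/2 → 3, 6.3042/1 → 6; chars 36.
Subsquare: 1.6237/0.0833333 → 19 → t, 0.3042/0.0416667 → 7 → h; chars th.

AR36th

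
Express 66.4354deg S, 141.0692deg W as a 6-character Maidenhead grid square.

Add 180° to longitude and 90° to latitude: 38.9308, 23.5646.
Field: 38.9308/20 → 1 → B, 23.5646/10 → 2 → C; chars BC.
Square: 18.9308/2 → 9, 3.5646/1 → 3; chars 93.
Subsquare: 0.9308/0.0833333 → 11 → l, 0.5646/0.0416667 → 13 → n; chars ln.

BC93ln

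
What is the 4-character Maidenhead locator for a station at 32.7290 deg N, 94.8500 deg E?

NM72

Offset from 180°W / 90°S: lon 274.85°, lat 122.73°.
Field: 274.85/20 → 13 → N, 122.73/10 → 12 → M; chars NM.
Square: 14.85/2 → 7, 2.73/1 → 2; chars 72.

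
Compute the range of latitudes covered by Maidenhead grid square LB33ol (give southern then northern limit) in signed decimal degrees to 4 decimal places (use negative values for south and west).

-76.5417, -76.5000

Field L=11, B=1: +11·20° lon, +1·10° lat → SW at lon 40°, lat -80°.
Square 3, 3: +3·2° lon, +3·1° lat → SW at lon 46°, lat -77°.
Subsquare o=14, l=11: +14·0.0833333° lon, +11·0.0416667° lat → SW at lon 47.1667°, lat -76.5417°.
Cell spans 0.0833333° lon × 0.0416667° lat.
south -76.5417, north -76.5000.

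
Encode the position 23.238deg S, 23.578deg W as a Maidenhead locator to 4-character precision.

HG86

Add 180° to longitude and 90° to latitude: 156.42, 66.76.
Field: 156.42/20 → 7 → H, 66.76/10 → 6 → G; chars HG.
Square: 16.42/2 → 8, 6.76/1 → 6; chars 86.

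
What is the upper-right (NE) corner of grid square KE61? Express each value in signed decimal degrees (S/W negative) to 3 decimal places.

-48.000, 34.000

Field K=10, E=4: +10·20° lon, +4·10° lat → SW at lon 20°, lat -50°.
Square 6, 1: +6·2° lon, +1·1° lat → SW at lon 32°, lat -49°.
Cell spans 2° lon × 1° lat. NE corner is SW corner plus one full cell.
latitude -48.000, longitude 34.000.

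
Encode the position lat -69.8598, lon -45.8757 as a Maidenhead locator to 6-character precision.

GC70bd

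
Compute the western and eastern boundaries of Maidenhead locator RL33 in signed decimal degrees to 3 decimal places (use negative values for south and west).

166.000, 168.000

Field R=17, L=11: +17·20° lon, +11·10° lat → SW at lon 160°, lat 20°.
Square 3, 3: +3·2° lon, +3·1° lat → SW at lon 166°, lat 23°.
Cell spans 2° lon × 1° lat.
west 166.000, east 168.000.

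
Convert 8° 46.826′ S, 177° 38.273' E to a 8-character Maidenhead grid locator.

RI81tf62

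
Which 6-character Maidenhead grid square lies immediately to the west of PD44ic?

PD44hc

Longitude subsquare i = 8; −1 → 7 = h.
The latitude characters are unchanged.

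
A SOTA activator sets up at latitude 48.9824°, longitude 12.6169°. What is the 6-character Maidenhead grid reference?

Offset from 180°W / 90°S: lon 192.6169°, lat 138.9824°.
Field: lon ⌊192.6169/20⌋ = 9 → J; lat ⌊138.9824/10⌋ = 13 → N.
Square: lon ⌊12.6169/2⌋ = 6; lat ⌊8.9824/1⌋ = 8.
Subsquare: lon ⌊0.6169/0.0833333⌋ = 7 → h; lat ⌊0.9824/0.0416667⌋ = 23 → x.

JN68hx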